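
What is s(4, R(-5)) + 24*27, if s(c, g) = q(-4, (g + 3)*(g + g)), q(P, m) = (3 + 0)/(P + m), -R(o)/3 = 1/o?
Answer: 5259/8 ≈ 657.38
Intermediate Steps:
R(o) = -3/o
q(P, m) = 3/(P + m)
s(c, g) = 3/(-4 + 2*g*(3 + g)) (s(c, g) = 3/(-4 + (g + 3)*(g + g)) = 3/(-4 + (3 + g)*(2*g)) = 3/(-4 + 2*g*(3 + g)))
s(4, R(-5)) + 24*27 = 3/(2*(-2 + (-3/(-5))*(3 - 3/(-5)))) + 24*27 = 3/(2*(-2 + (-3*(-⅕))*(3 - 3*(-⅕)))) + 648 = 3/(2*(-2 + 3*(3 + ⅗)/5)) + 648 = 3/(2*(-2 + (⅗)*(18/5))) + 648 = 3/(2*(-2 + 54/25)) + 648 = 3/(2*(4/25)) + 648 = (3/2)*(25/4) + 648 = 75/8 + 648 = 5259/8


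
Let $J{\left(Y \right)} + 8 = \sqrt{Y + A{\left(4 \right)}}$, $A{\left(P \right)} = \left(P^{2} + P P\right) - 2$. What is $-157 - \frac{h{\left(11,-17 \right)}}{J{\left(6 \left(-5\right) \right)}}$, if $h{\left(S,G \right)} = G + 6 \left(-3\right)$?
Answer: $- \frac{1291}{8} \approx -161.38$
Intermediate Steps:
$A{\left(P \right)} = -2 + 2 P^{2}$ ($A{\left(P \right)} = \left(P^{2} + P^{2}\right) - 2 = 2 P^{2} - 2 = -2 + 2 P^{2}$)
$J{\left(Y \right)} = -8 + \sqrt{30 + Y}$ ($J{\left(Y \right)} = -8 + \sqrt{Y - \left(2 - 2 \cdot 4^{2}\right)} = -8 + \sqrt{Y + \left(-2 + 2 \cdot 16\right)} = -8 + \sqrt{Y + \left(-2 + 32\right)} = -8 + \sqrt{Y + 30} = -8 + \sqrt{30 + Y}$)
$h{\left(S,G \right)} = -18 + G$ ($h{\left(S,G \right)} = G - 18 = -18 + G$)
$-157 - \frac{h{\left(11,-17 \right)}}{J{\left(6 \left(-5\right) \right)}} = -157 - \frac{-18 - 17}{-8 + \sqrt{30 + 6 \left(-5\right)}} = -157 - - \frac{35}{-8 + \sqrt{30 - 30}} = -157 - - \frac{35}{-8 + \sqrt{0}} = -157 - - \frac{35}{-8 + 0} = -157 - - \frac{35}{-8} = -157 - \left(-35\right) \left(- \frac{1}{8}\right) = -157 - \frac{35}{8} = - \frac{1291}{8}$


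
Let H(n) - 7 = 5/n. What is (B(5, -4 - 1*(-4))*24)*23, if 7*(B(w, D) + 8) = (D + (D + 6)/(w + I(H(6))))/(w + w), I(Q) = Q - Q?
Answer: -771144/175 ≈ -4406.5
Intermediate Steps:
H(n) = 7 + 5/n
I(Q) = 0
B(w, D) = -8 + (D + (6 + D)/w)/(14*w) (B(w, D) = -8 + ((D + (D + 6)/(w + 0))/(w + w))/7 = -8 + ((D + (6 + D)/w)/((2*w)))/7 = -8 + ((D + (6 + D)/w)*(1/(2*w)))/7 = -8 + ((D + (6 + D)/w)/(2*w))/7 = -8 + (D + (6 + D)/w)/(14*w))
(B(5, -4 - 1*(-4))*24)*23 = (((1/14)*(6 + (-4 - 1*(-4)) - 112*5² + (-4 - 1*(-4))*5)/5²)*24)*23 = (((1/14)*(1/25)*(6 + (-4 + 4) - 112*25 + (-4 + 4)*5))*24)*23 = (((1/14)*(1/25)*(6 + 0 - 2800 + 0*5))*24)*23 = (((1/14)*(1/25)*(6 + 0 - 2800 + 0))*24)*23 = (((1/14)*(1/25)*(-2794))*24)*23 = -1397/175*24*23 = -33528/175*23 = -771144/175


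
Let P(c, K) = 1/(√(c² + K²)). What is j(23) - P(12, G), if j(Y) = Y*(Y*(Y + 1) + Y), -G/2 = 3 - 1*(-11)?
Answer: 13225 - √58/232 ≈ 13225.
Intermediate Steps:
G = -28 (G = -2*(3 - 1*(-11)) = -2*(3 + 11) = -2*14 = -28)
j(Y) = Y*(Y + Y*(1 + Y)) (j(Y) = Y*(Y*(1 + Y) + Y) = Y*(Y + Y*(1 + Y)))
P(c, K) = (K² + c²)^(-½) (P(c, K) = 1/(√(K² + c²)) = (K² + c²)^(-½))
j(23) - P(12, G) = 23²*(2 + 23) - 1/√((-28)² + 12²) = 529*25 - 1/√(784 + 144) = 13225 - 1/√928 = 13225 - √58/232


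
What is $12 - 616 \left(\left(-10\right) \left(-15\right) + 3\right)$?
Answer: $-94236$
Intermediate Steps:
$12 - 616 \left(\left(-10\right) \left(-15\right) + 3\right) = 12 - 616 \left(150 + 3\right) = 12 - 94248 = -94236$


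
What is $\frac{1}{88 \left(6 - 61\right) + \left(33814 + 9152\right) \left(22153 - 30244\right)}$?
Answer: $- \frac{1}{347642746} \approx -2.8765 \cdot 10^{-9}$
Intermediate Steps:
$\frac{1}{88 \left(6 - 61\right) + \left(33814 + 9152\right) \left(22153 - 30244\right)} = \frac{1}{88 \left(-55\right) + 42966 \left(-8091\right)} = \frac{1}{-4840 - 347637906} = \frac{1}{-347642746} = - \frac{1}{347642746}$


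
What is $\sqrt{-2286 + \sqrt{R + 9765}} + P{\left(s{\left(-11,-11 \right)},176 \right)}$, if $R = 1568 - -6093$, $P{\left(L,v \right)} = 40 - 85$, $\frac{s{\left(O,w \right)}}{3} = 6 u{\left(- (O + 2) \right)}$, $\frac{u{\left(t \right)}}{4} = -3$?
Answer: $-45 + i \sqrt{2286 - \sqrt{17426}} \approx -45.0 + 46.411 i$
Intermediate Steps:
$u{\left(t \right)} = -12$ ($u{\left(t \right)} = 4 \left(-3\right) = -12$)
$s{\left(O,w \right)} = -216$ ($s{\left(O,w \right)} = 3 \cdot 6 \left(-12\right) = 3 \left(-72\right) = -216$)
$P{\left(L,v \right)} = -45$
$R = 7661$ ($R = 1568 + 6093 = 7661$)
$\sqrt{-2286 + \sqrt{R + 9765}} + P{\left(s{\left(-11,-11 \right)},176 \right)} = \sqrt{-2286 + \sqrt{7661 + 9765}} - 45 = \sqrt{-2286 + \sqrt{17426}} - 45 = -45 + \sqrt{-2286 + \sqrt{17426}}$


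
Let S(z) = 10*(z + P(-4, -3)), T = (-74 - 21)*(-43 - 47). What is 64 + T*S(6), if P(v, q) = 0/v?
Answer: 513064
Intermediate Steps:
P(v, q) = 0
T = 8550 (T = -95*(-90) = 8550)
S(z) = 10*z (S(z) = 10*(z + 0) = 10*z)
64 + T*S(6) = 64 + 8550*(10*6) = 64 + 8550*60 = 64 + 513000 = 513064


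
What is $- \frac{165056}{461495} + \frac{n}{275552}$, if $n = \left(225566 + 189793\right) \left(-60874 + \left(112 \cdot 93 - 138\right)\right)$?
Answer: $- \frac{2424648870844273}{31791467560} \approx -76267.0$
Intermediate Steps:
$n = -21015503964$ ($n = 415359 \left(-60874 + \left(10416 - 138\right)\right) = 415359 \left(-60874 + 10278\right) = 415359 \left(-50596\right) = -21015503964$)
$- \frac{165056}{461495} + \frac{n}{275552} = - \frac{165056}{461495} - \frac{21015503964}{275552} = \left(-165056\right) \frac{1}{461495} - \frac{5253875991}{68888} = - \frac{165056}{461495} - \frac{5253875991}{68888} = - \frac{2424648870844273}{31791467560}$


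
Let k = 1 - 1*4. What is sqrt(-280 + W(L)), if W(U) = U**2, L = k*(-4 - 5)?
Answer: sqrt(449) ≈ 21.190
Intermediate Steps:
k = -3 (k = 1 - 4 = -3)
L = 27 (L = -3*(-4 - 5) = -3*(-9) = 27)
sqrt(-280 + W(L)) = sqrt(-280 + 27**2) = sqrt(-280 + 729) = sqrt(449)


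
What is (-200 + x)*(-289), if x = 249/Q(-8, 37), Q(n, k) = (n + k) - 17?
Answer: 207213/4 ≈ 51803.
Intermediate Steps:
Q(n, k) = -17 + k + n (Q(n, k) = (k + n) - 17 = -17 + k + n)
x = 83/4 (x = 249/(-17 + 37 - 8) = 249/12 = 249*(1/12) = 83/4 ≈ 20.750)
(-200 + x)*(-289) = (-200 + 83/4)*(-289) = -717/4*(-289) = 207213/4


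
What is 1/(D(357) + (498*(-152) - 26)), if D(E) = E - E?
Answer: -1/75722 ≈ -1.3206e-5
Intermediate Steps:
D(E) = 0
1/(D(357) + (498*(-152) - 26)) = 1/(0 + (498*(-152) - 26)) = 1/(0 + (-75696 - 26)) = 1/(0 - 75722) = 1/(-75722) = -1/75722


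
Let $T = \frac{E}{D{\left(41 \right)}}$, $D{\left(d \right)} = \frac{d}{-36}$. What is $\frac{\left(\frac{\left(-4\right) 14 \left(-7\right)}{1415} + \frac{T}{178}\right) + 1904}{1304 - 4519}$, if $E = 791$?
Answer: $- \frac{9812273478}{16600122025} \approx -0.5911$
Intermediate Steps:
$D{\left(d \right)} = - \frac{d}{36}$ ($D{\left(d \right)} = d \left(- \frac{1}{36}\right) = - \frac{d}{36}$)
$T = - \frac{28476}{41}$ ($T = \frac{791}{\left(- \frac{1}{36}\right) 41} = \frac{791}{- \frac{41}{36}} = 791 \left(- \frac{36}{41}\right) = - \frac{28476}{41} \approx -694.54$)
$\frac{\left(\frac{\left(-4\right) 14 \left(-7\right)}{1415} + \frac{T}{178}\right) + 1904}{1304 - 4519} = \frac{\left(\frac{\left(-4\right) 14 \left(-7\right)}{1415} - \frac{28476}{41 \cdot 178}\right) + 1904}{1304 - 4519} = \frac{\left(\left(-56\right) \left(-7\right) \frac{1}{1415} - \frac{14238}{3649}\right) + 1904}{-3215} = \left(\left(392 \cdot \frac{1}{1415} - \frac{14238}{3649}\right) + 1904\right) \left(- \frac{1}{3215}\right) = \left(\left(\frac{392}{1415} - \frac{14238}{3649}\right) + 1904\right) \left(- \frac{1}{3215}\right) = \left(- \frac{18716362}{5163335} + 1904\right) \left(- \frac{1}{3215}\right) = \frac{9812273478}{5163335} \left(- \frac{1}{3215}\right) = - \frac{9812273478}{16600122025}$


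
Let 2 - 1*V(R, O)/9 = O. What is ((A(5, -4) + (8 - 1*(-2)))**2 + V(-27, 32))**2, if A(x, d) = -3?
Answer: 48841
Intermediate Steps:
V(R, O) = 18 - 9*O
((A(5, -4) + (8 - 1*(-2)))**2 + V(-27, 32))**2 = ((-3 + (8 - 1*(-2)))**2 + (18 - 9*32))**2 = ((-3 + (8 + 2))**2 + (18 - 288))**2 = ((-3 + 10)**2 - 270)**2 = (7**2 - 270)**2 = (49 - 270)**2 = (-221)**2 = 48841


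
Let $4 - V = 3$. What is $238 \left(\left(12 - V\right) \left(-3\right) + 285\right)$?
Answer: $59976$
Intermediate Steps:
$V = 1$ ($V = 4 - 3 = 1$)
$238 \left(\left(12 - V\right) \left(-3\right) + 285\right) = 238 \left(\left(12 - 1\right) \left(-3\right) + 285\right) = 238 \left(11 \left(-3\right) + 285\right) = 238 \left(-33 + 285\right) = 238 \cdot 252 = 59976$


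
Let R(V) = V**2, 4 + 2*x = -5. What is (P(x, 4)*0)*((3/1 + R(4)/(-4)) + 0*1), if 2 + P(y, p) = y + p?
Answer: 0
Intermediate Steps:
x = -9/2 (x = -2 + (1/2)*(-5) = -2 - 5/2 = -9/2 ≈ -4.5000)
P(y, p) = -2 + p + y (P(y, p) = -2 + (y + p) = -2 + (p + y) = -2 + p + y)
(P(x, 4)*0)*((3/1 + R(4)/(-4)) + 0*1) = ((-2 + 4 - 9/2)*0)*((3/1 + 4**2/(-4)) + 0*1) = (-5/2*0)*((3*1 + 16*(-1/4)) + 0) = 0*((3 - 4) + 0) = 0*(-1 + 0) = 0*(-1) = 0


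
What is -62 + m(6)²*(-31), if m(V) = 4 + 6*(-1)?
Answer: -186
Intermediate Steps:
m(V) = -2 (m(V) = 4 - 6 = -2)
-62 + m(6)²*(-31) = -62 + (-2)²*(-31) = -62 + 4*(-31) = -62 - 124 = -186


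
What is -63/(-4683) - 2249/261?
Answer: -500744/58203 ≈ -8.6034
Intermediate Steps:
-63/(-4683) - 2249/261 = -63*(-1/4683) - 2249*1/261 = 3/223 - 2249/261 = -500744/58203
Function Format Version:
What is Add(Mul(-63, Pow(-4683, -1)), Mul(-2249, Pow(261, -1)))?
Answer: Rational(-500744, 58203) ≈ -8.6034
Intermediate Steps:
Add(Mul(-63, Pow(-4683, -1)), Mul(-2249, Pow(261, -1))) = Add(Mul(-63, Rational(-1, 4683)), Mul(-2249, Rational(1, 261))) = Add(Rational(3, 223), Rational(-2249, 261)) = Rational(-500744, 58203)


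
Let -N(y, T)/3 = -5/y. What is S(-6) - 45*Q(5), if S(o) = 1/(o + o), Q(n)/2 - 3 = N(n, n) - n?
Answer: -1081/12 ≈ -90.083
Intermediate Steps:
N(y, T) = 15/y (N(y, T) = -(-15)/y = 15/y)
Q(n) = 6 - 2*n + 30/n (Q(n) = 6 + 2*(15/n - n) = 6 + 2*(-n + 15/n) = 6 + (-2*n + 30/n) = 6 - 2*n + 30/n)
S(o) = 1/(2*o)
S(-6) - 45*Q(5) = (½)/(-6) - 45*(6 - 2*5 + 30/5) = (½)*(-⅙) - 45*(6 - 10 + 30*(⅕)) = -1/12 - 45*(6 - 10 + 6) = -1/12 - 45*2 = -1/12 - 90 = -1081/12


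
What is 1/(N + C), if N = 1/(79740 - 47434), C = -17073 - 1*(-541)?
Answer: -32306/534082791 ≈ -6.0489e-5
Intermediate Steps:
C = -16532 (C = -17073 + 541 = -16532)
N = 1/32306 ≈ 3.0954e-5
1/(N + C) = 1/(1/32306 - 16532) = 1/(-534082791/32306) = -32306/534082791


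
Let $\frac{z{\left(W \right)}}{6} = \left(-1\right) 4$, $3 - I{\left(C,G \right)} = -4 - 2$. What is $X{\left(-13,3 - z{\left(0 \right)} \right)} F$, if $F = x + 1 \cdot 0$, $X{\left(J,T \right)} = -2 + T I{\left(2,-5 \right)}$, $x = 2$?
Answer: $482$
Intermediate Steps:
$I{\left(C,G \right)} = 9$ ($I{\left(C,G \right)} = 3 - \left(-4 - 2\right) = 3 - -6 = 3 + 6 = 9$)
$z{\left(W \right)} = -24$ ($z{\left(W \right)} = 6 \left(\left(-1\right) 4\right) = 6 \left(-4\right) = -24$)
$X{\left(J,T \right)} = -2 + 9 T$ ($X{\left(J,T \right)} = -2 + T 9 = -2 + 9 T$)
$F = 2$ ($F = 2 + 1 \cdot 0 = 2 + 0 = 2$)
$X{\left(-13,3 - z{\left(0 \right)} \right)} F = \left(-2 + 9 \left(3 - -24\right)\right) 2 = \left(-2 + 9 \left(3 + 24\right)\right) 2 = \left(-2 + 9 \cdot 27\right) 2 = \left(-2 + 243\right) 2 = 241 \cdot 2 = 482$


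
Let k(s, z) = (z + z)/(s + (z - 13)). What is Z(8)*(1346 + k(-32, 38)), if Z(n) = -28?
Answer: -37384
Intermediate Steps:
k(s, z) = 2*z/(-13 + s + z) (k(s, z) = (2*z)/(s + (-13 + z)) = (2*z)/(-13 + s + z) = 2*z/(-13 + s + z))
Z(8)*(1346 + k(-32, 38)) = -28*(1346 + 2*38/(-13 - 32 + 38)) = -28*(1346 + 2*38/(-7)) = -28*(1346 + 2*38*(-⅐)) = -28*(1346 - 76/7) = -28*9346/7 = -37384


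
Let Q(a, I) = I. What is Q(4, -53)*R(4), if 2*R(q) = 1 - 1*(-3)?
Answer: -106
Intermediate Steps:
R(q) = 2 (R(q) = (1 - 1*(-3))/2 = (1 + 3)/2 = (½)*4 = 2)
Q(4, -53)*R(4) = -53*2 = -106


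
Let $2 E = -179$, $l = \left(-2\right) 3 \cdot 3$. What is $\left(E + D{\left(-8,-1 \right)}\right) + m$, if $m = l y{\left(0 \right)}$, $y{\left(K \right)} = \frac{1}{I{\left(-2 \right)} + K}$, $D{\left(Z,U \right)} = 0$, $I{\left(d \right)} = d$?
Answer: $- \frac{161}{2} \approx -80.5$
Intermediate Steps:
$l = -18$ ($l = \left(-6\right) 3 = -18$)
$E = - \frac{179}{2}$ ($E = \frac{1}{2} \left(-179\right) = - \frac{179}{2} \approx -89.5$)
$y{\left(K \right)} = \frac{1}{-2 + K}$
$m = 9$ ($m = - \frac{18}{-2 + 0} = - \frac{18}{-2} = \left(-18\right) \left(- \frac{1}{2}\right) = 9$)
$\left(E + D{\left(-8,-1 \right)}\right) + m = \left(- \frac{179}{2} + 0\right) + 9 = - \frac{179}{2} + 9 = - \frac{161}{2}$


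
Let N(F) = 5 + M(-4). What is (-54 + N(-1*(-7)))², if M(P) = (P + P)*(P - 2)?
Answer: 1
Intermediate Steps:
M(P) = 2*P*(-2 + P) (M(P) = (2*P)*(-2 + P) = 2*P*(-2 + P))
N(F) = 53 (N(F) = 5 + 2*(-4)*(-2 - 4) = 5 + 2*(-4)*(-6) = 5 + 48 = 53)
(-54 + N(-1*(-7)))² = (-54 + 53)² = (-1)² = 1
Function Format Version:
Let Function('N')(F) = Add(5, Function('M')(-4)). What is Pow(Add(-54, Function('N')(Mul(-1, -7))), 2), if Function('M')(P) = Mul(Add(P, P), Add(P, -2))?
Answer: 1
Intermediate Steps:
Function('M')(P) = Mul(2, P, Add(-2, P)) (Function('M')(P) = Mul(Mul(2, P), Add(-2, P)) = Mul(2, P, Add(-2, P)))
Function('N')(F) = 53 (Function('N')(F) = Add(5, Mul(2, -4, Add(-2, -4))) = Add(5, Mul(2, -4, -6)) = Add(5, 48) = 53)
Pow(Add(-54, Function('N')(Mul(-1, -7))), 2) = Pow(Add(-54, 53), 2) = Pow(-1, 2) = 1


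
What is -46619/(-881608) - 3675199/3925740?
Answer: -8398546063/9508142280 ≈ -0.88330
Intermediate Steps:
-46619/(-881608) - 3675199/3925740 = -46619*(-1/881608) - 3675199*1/3925740 = 46619/881608 - 3675199/3925740 = -8398546063/9508142280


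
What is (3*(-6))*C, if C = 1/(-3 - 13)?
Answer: 9/8 ≈ 1.1250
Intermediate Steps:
C = -1/16 (C = 1/(-16) = -1/16 ≈ -0.062500)
(3*(-6))*C = (3*(-6))*(-1/16) = -18*(-1/16) = 9/8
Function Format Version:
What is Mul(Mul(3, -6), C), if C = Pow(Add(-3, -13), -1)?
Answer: Rational(9, 8) ≈ 1.1250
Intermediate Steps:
C = Rational(-1, 16) (C = Pow(-16, -1) = Rational(-1, 16) ≈ -0.062500)
Mul(Mul(3, -6), C) = Mul(Mul(3, -6), Rational(-1, 16)) = Mul(-18, Rational(-1, 16)) = Rational(9, 8)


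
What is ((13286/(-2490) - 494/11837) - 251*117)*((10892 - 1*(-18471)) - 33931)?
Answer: 104069290610272/775635 ≈ 1.3417e+8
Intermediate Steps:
((13286/(-2490) - 494/11837) - 251*117)*((10892 - 1*(-18471)) - 33931) = ((13286*(-1/2490) - 494*1/11837) - 29367)*((10892 + 18471) - 33931) = ((-6643/1245 - 26/623) - 29367)*(29363 - 33931) = (-4170959/775635 - 29367)*(-4568) = -22782244004/775635*(-4568) = 104069290610272/775635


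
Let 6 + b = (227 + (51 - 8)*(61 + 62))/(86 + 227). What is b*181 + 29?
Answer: 667555/313 ≈ 2132.8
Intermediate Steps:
b = 3638/313 (b = -6 + (227 + (51 - 8)*(61 + 62))/(86 + 227) = -6 + (227 + 43*123)/313 = -6 + (227 + 5289)*(1/313) = -6 + 5516*(1/313) = -6 + 5516/313 = 3638/313 ≈ 11.623)
b*181 + 29 = (3638/313)*181 + 29 = 658478/313 + 29 = 667555/313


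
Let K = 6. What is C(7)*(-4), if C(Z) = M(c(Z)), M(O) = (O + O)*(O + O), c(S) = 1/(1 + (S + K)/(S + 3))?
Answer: -1600/529 ≈ -3.0246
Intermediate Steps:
c(S) = 1/(1 + (6 + S)/(3 + S)) (c(S) = 1/(1 + (S + 6)/(S + 3)) = 1/(1 + (6 + S)/(3 + S)))
M(O) = 4*O² (M(O) = (2*O)*(2*O) = 4*O²)
C(Z) = 4*(3 + Z)²/(9 + 2*Z)² (C(Z) = 4*((3 + Z)/(9 + 2*Z))² = 4*((3 + Z)²/(9 + 2*Z)²) = 4*(3 + Z)²/(9 + 2*Z)²)
C(7)*(-4) = (4*(3 + 7)²/(9 + 2*7)²)*(-4) = (4*10²/(9 + 14)²)*(-4) = (4*100/23²)*(-4) = (4*100*(1/529))*(-4) = (400/529)*(-4) = -1600/529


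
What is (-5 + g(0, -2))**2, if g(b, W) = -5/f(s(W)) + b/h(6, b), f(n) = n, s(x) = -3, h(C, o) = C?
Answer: 100/9 ≈ 11.111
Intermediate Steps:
g(b, W) = 5/3 + b/6 (g(b, W) = -5/(-3) + b/6 = -5*(-1/3) + b*(1/6) = 5/3 + b/6)
(-5 + g(0, -2))**2 = (-5 + (5/3 + (1/6)*0))**2 = (-5 + (5/3 + 0))**2 = (-5 + 5/3)**2 = (-10/3)**2 = 100/9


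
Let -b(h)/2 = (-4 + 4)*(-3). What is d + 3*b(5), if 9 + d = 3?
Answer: -6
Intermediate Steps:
d = -6 (d = -9 + 3 = -6)
b(h) = 0 (b(h) = -2*(-4 + 4)*(-3) = -0*(-3) = -2*0 = 0)
d + 3*b(5) = -6 + 3*0 = -6 + 0 = -6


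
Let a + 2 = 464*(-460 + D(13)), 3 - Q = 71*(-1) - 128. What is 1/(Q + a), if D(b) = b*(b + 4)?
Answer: -1/110696 ≈ -9.0338e-6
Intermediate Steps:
D(b) = b*(4 + b)
Q = 202 (Q = 3 - (71*(-1) - 128) = 3 - (-71 - 128) = 3 - 1*(-199) = 3 + 199 = 202)
a = -110898 (a = -2 + 464*(-460 + 13*(4 + 13)) = -2 + 464*(-460 + 13*17) = -2 + 464*(-460 + 221) = -2 + 464*(-239) = -2 - 110896 = -110898)
1/(Q + a) = 1/(202 - 110898) = 1/(-110696) = -1/110696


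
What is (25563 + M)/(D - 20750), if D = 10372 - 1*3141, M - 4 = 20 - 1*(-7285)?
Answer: -32872/13519 ≈ -2.4315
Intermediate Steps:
M = 7309 (M = 4 + (20 - 1*(-7285)) = 4 + (20 + 7285) = 4 + 7305 = 7309)
D = 7231 (D = 10372 - 3141 = 7231)
(25563 + M)/(D - 20750) = (25563 + 7309)/(7231 - 20750) = 32872/(-13519) = 32872*(-1/13519) = -32872/13519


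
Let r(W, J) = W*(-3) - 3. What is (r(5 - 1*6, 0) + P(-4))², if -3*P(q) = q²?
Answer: 256/9 ≈ 28.444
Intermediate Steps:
P(q) = -q²/3
r(W, J) = -3 - 3*W (r(W, J) = -3*W - 3 = -3 - 3*W)
(r(5 - 1*6, 0) + P(-4))² = ((-3 - 3*(5 - 1*6)) - ⅓*(-4)²)² = ((-3 - 3*(5 - 6)) - ⅓*16)² = ((-3 - 3*(-1)) - 16/3)² = ((-3 + 3) - 16/3)² = (0 - 16/3)² = (-16/3)² = 256/9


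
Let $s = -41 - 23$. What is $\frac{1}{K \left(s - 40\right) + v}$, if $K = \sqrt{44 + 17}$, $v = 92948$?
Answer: $\frac{23237}{2159667732} + \frac{13 \sqrt{61}}{1079833866} \approx 1.0854 \cdot 10^{-5}$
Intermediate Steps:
$K = \sqrt{61} \approx 7.8102$
$s = -64$ ($s = -41 - 23 = -64$)
$\frac{1}{K \left(s - 40\right) + v} = \frac{1}{\sqrt{61} \left(-64 - 40\right) + 92948} = \frac{1}{\sqrt{61} \left(-104\right) + 92948} = \frac{1}{- 104 \sqrt{61} + 92948} = \frac{1}{92948 - 104 \sqrt{61}}$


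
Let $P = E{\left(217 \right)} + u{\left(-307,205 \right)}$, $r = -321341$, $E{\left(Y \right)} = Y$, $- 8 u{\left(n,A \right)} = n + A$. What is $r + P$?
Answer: $- \frac{1284445}{4} \approx -3.2111 \cdot 10^{5}$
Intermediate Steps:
$u{\left(n,A \right)} = - \frac{A}{8} - \frac{n}{8}$ ($u{\left(n,A \right)} = - \frac{n + A}{8} = - \frac{A + n}{8} = - \frac{A}{8} - \frac{n}{8}$)
$P = \frac{919}{4}$ ($P = 217 - - \frac{51}{4} = 217 + \left(- \frac{205}{8} + \frac{307}{8}\right) = 217 + \frac{51}{4} = \frac{919}{4} \approx 229.75$)
$r + P = -321341 + \frac{919}{4} = - \frac{1284445}{4}$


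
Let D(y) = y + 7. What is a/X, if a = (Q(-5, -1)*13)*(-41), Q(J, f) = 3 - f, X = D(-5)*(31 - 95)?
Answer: 533/32 ≈ 16.656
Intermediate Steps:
D(y) = 7 + y
X = -128 (X = (7 - 5)*(31 - 95) = 2*(-64) = -128)
a = -2132 (a = ((3 - 1*(-1))*13)*(-41) = ((3 + 1)*13)*(-41) = (4*13)*(-41) = 52*(-41) = -2132)
a/X = -2132/(-128) = -2132*(-1/128) = 533/32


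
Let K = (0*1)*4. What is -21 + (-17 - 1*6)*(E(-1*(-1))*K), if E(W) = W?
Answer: -21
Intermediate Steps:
K = 0 (K = 0*4 = 0)
-21 + (-17 - 1*6)*(E(-1*(-1))*K) = -21 + (-17 - 1*6)*(-1*(-1)*0) = -21 + (-17 - 6)*(1*0) = -21 - 23*0 = -21 + 0 = -21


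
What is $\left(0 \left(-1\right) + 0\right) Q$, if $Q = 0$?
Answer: $0$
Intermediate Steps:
$\left(0 \left(-1\right) + 0\right) Q = \left(0 \left(-1\right) + 0\right) 0 = \left(0 + 0\right) 0 = 0 \cdot 0 = 0$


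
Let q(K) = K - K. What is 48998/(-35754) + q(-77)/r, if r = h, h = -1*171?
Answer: -24499/17877 ≈ -1.3704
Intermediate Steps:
q(K) = 0
h = -171
r = -171
48998/(-35754) + q(-77)/r = 48998/(-35754) + 0/(-171) = 48998*(-1/35754) + 0*(-1/171) = -24499/17877 + 0 = -24499/17877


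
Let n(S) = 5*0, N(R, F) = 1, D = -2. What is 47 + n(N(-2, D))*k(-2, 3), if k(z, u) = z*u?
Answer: 47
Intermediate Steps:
k(z, u) = u*z
n(S) = 0
47 + n(N(-2, D))*k(-2, 3) = 47 + 0*(3*(-2)) = 47 + 0*(-6) = 47 + 0 = 47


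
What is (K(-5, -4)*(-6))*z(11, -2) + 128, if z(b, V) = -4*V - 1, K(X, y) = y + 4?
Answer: 128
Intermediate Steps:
K(X, y) = 4 + y
z(b, V) = -1 - 4*V
(K(-5, -4)*(-6))*z(11, -2) + 128 = ((4 - 4)*(-6))*(-1 - 4*(-2)) + 128 = (0*(-6))*(-1 + 8) + 128 = 0*7 + 128 = 0 + 128 = 128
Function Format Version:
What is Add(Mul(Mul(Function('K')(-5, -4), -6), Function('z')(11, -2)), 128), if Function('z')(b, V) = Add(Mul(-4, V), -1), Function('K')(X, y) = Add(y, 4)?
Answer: 128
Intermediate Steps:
Function('K')(X, y) = Add(4, y)
Function('z')(b, V) = Add(-1, Mul(-4, V))
Add(Mul(Mul(Function('K')(-5, -4), -6), Function('z')(11, -2)), 128) = Add(Mul(Mul(Add(4, -4), -6), Add(-1, Mul(-4, -2))), 128) = Add(Mul(Mul(0, -6), Add(-1, 8)), 128) = Add(Mul(0, 7), 128) = Add(0, 128) = 128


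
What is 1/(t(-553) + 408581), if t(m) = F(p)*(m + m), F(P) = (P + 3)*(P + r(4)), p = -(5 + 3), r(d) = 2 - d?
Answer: 1/353281 ≈ 2.8306e-6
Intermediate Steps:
p = -8 (p = -1*8 = -8)
F(P) = (-2 + P)*(3 + P) (F(P) = (P + 3)*(P + (2 - 1*4)) = (3 + P)*(P + (2 - 4)) = (3 + P)*(P - 2) = (3 + P)*(-2 + P) = (-2 + P)*(3 + P))
t(m) = 100*m (t(m) = (-6 - 8 + (-8)²)*(m + m) = (-6 - 8 + 64)*(2*m) = 50*(2*m) = 100*m)
1/(t(-553) + 408581) = 1/(100*(-553) + 408581) = 1/(-55300 + 408581) = 1/353281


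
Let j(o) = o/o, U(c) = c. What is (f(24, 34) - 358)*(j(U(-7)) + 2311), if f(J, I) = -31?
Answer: -899368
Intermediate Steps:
j(o) = 1
(f(24, 34) - 358)*(j(U(-7)) + 2311) = (-31 - 358)*(1 + 2311) = -389*2312 = -899368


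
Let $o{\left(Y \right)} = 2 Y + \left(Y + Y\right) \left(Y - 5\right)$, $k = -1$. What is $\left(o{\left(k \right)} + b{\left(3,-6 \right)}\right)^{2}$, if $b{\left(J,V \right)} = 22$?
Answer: $1024$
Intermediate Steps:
$o{\left(Y \right)} = 2 Y + 2 Y \left(-5 + Y\right)$
$\left(o{\left(k \right)} + b{\left(3,-6 \right)}\right)^{2} = \left(2 \left(-1\right) \left(-4 - 1\right) + 22\right)^{2} = \left(2 \left(-1\right) \left(-5\right) + 22\right)^{2} = \left(10 + 22\right)^{2} = 32^{2} = 1024$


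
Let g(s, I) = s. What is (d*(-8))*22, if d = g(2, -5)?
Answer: -352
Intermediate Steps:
d = 2
(d*(-8))*22 = (2*(-8))*22 = -16*22 = -352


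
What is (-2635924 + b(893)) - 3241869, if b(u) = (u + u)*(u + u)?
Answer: -2687997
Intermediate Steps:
b(u) = 4*u² (b(u) = (2*u)*(2*u) = 4*u²)
(-2635924 + b(893)) - 3241869 = (-2635924 + 4*893²) - 3241869 = (-2635924 + 4*797449) - 3241869 = (-2635924 + 3189796) - 3241869 = 553872 - 3241869 = -2687997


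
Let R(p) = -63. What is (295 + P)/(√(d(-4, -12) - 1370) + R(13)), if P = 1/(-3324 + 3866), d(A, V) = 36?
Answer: -10073133/2874226 - 159891*I*√1334/2874226 ≈ -3.5046 - 2.0318*I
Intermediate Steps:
P = 1/542 ≈ 0.0018450
(295 + P)/(√(d(-4, -12) - 1370) + R(13)) = (295 + 1/542)/(√(36 - 1370) - 63) = 159891/(542*(√(-1334) - 63)) = 159891/(542*(I*√1334 - 63)) = 159891/(542*(-63 + I*√1334))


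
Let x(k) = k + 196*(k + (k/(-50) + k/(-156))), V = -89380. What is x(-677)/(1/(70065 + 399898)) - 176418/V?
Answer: -40912494869784793/670350 ≈ -6.1032e+10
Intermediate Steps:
x(k) = 187028*k/975 (x(k) = k + 196*(k + (k*(-1/50) + k*(-1/156))) = k + 196*(k + (-k/50 - k/156)) = k + 196*(k - 103*k/3900) = k + 196*(3797*k/3900) = k + 186053*k/975 = 187028*k/975)
x(-677)/(1/(70065 + 399898)) - 176418/V = ((187028/975)*(-677))/(1/(70065 + 399898)) - 176418/(-89380) = -126617956/(975*(1/469963)) - 176418*(-1/89380) = -126617956/(975*1/469963) + 88209/44690 = -126617956/975*469963 + 88209/44690 = -4577365727356/75 + 88209/44690 = -40912494869784793/670350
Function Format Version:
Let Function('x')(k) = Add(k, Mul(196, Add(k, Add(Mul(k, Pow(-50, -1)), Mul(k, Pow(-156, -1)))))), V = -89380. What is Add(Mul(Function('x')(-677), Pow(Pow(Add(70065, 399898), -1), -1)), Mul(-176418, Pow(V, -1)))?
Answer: Rational(-40912494869784793, 670350) ≈ -6.1032e+10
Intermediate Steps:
Function('x')(k) = Mul(Rational(187028, 975), k) (Function('x')(k) = Add(k, Mul(196, Add(k, Add(Mul(k, Rational(-1, 50)), Mul(k, Rational(-1, 156)))))) = Add(k, Mul(196, Add(k, Add(Mul(Rational(-1, 50), k), Mul(Rational(-1, 156), k))))) = Add(k, Mul(196, Add(k, Mul(Rational(-103, 3900), k)))) = Add(k, Mul(196, Mul(Rational(3797, 3900), k))) = Add(k, Mul(Rational(186053, 975), k)) = Mul(Rational(187028, 975), k))
Add(Mul(Function('x')(-677), Pow(Pow(Add(70065, 399898), -1), -1)), Mul(-176418, Pow(V, -1))) = Add(Mul(Mul(Rational(187028, 975), -677), Pow(Pow(Add(70065, 399898), -1), -1)), Mul(-176418, Pow(-89380, -1))) = Add(Mul(Rational(-126617956, 975), Pow(Pow(469963, -1), -1)), Mul(-176418, Rational(-1, 89380))) = Add(Mul(Rational(-126617956, 975), Pow(Rational(1, 469963), -1)), Rational(88209, 44690)) = Add(Mul(Rational(-126617956, 975), 469963), Rational(88209, 44690)) = Add(Rational(-4577365727356, 75), Rational(88209, 44690)) = Rational(-40912494869784793, 670350)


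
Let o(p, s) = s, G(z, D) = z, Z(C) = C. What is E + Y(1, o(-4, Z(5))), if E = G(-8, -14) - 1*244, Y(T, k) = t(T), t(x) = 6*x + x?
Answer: -245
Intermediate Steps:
t(x) = 7*x
Y(T, k) = 7*T
E = -252 (E = -8 - 1*244 = -8 - 244 = -252)
E + Y(1, o(-4, Z(5))) = -252 + 7*1 = -252 + 7 = -245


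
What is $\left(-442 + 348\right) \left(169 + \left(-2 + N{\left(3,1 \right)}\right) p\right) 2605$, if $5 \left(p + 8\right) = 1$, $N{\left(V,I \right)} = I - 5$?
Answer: $-52842946$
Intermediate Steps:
$N{\left(V,I \right)} = -5 + I$ ($N{\left(V,I \right)} = I - 5 = -5 + I$)
$p = - \frac{39}{5}$ ($p = -8 + \frac{1}{5} \cdot 1 = -8 + \frac{1}{5} = - \frac{39}{5} \approx -7.8$)
$\left(-442 + 348\right) \left(169 + \left(-2 + N{\left(3,1 \right)}\right) p\right) 2605 = \left(-442 + 348\right) \left(169 + \left(-2 + \left(-5 + 1\right)\right) \left(- \frac{39}{5}\right)\right) 2605 = - 94 \left(169 + \left(-2 - 4\right) \left(- \frac{39}{5}\right)\right) 2605 = - 94 \left(169 - - \frac{234}{5}\right) 2605 = - 94 \left(169 + \frac{234}{5}\right) 2605 = \left(-94\right) \frac{1079}{5} \cdot 2605 = \left(- \frac{101426}{5}\right) 2605 = -52842946$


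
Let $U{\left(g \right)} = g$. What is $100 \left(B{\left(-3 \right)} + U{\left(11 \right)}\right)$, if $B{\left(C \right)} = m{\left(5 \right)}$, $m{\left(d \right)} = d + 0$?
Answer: $1600$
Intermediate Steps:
$m{\left(d \right)} = d$
$B{\left(C \right)} = 5$
$100 \left(B{\left(-3 \right)} + U{\left(11 \right)}\right) = 100 \left(5 + 11\right) = 100 \cdot 16 = 1600$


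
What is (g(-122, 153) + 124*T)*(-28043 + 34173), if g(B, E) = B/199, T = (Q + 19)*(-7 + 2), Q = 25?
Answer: -33278801460/199 ≈ -1.6723e+8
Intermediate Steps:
T = -220 (T = (25 + 19)*(-7 + 2) = 44*(-5) = -220)
g(B, E) = B/199 (g(B, E) = B*(1/199) = B/199)
(g(-122, 153) + 124*T)*(-28043 + 34173) = ((1/199)*(-122) + 124*(-220))*(-28043 + 34173) = (-122/199 - 27280)*6130 = -5428842/199*6130 = -33278801460/199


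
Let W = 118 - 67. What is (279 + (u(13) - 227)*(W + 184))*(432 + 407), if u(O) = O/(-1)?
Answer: -47085519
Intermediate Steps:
u(O) = -O (u(O) = O*(-1) = -O)
W = 51
(279 + (u(13) - 227)*(W + 184))*(432 + 407) = (279 + (-1*13 - 227)*(51 + 184))*(432 + 407) = (279 + (-13 - 227)*235)*839 = (279 - 240*235)*839 = (279 - 56400)*839 = -56121*839 = -47085519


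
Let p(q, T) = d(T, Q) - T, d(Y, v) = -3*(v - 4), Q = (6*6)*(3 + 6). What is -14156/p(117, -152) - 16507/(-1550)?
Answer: 2204966/78275 ≈ 28.169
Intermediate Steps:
Q = 324 (Q = 36*9 = 324)
d(Y, v) = 12 - 3*v (d(Y, v) = -3*(-4 + v) = 12 - 3*v)
p(q, T) = -960 - T (p(q, T) = (12 - 3*324) - T = (12 - 972) - T = -960 - T)
-14156/p(117, -152) - 16507/(-1550) = -14156/(-960 - 1*(-152)) - 16507/(-1550) = -14156/(-960 + 152) - 16507*(-1/1550) = -14156/(-808) + 16507/1550 = -14156*(-1/808) + 16507/1550 = 3539/202 + 16507/1550 = 2204966/78275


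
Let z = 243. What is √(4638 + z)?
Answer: √4881 ≈ 69.864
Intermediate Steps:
√(4638 + z) = √(4638 + 243) = √4881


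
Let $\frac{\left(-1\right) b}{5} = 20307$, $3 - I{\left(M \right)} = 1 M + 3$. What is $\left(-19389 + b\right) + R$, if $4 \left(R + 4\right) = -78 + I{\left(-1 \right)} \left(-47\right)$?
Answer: $- \frac{483837}{4} \approx -1.2096 \cdot 10^{5}$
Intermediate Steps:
$I{\left(M \right)} = - M$ ($I{\left(M \right)} = 3 - \left(1 M + 3\right) = 3 - \left(M + 3\right) = 3 - \left(3 + M\right) = - M$)
$b = -101535$ ($b = \left(-5\right) 20307 = -101535$)
$R = - \frac{141}{4}$ ($R = -4 + \frac{-78 + \left(-1\right) \left(-1\right) \left(-47\right)}{4} = -4 + \frac{-78 + 1 \left(-47\right)}{4} = -4 + \frac{-78 - 47}{4} = -4 + \frac{1}{4} \left(-125\right) = -4 - \frac{125}{4} = - \frac{141}{4} \approx -35.25$)
$\left(-19389 + b\right) + R = \left(-19389 - 101535\right) - \frac{141}{4} = -120924 - \frac{141}{4} = - \frac{483837}{4}$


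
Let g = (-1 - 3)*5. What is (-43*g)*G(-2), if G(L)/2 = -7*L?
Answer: 24080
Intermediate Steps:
G(L) = -14*L (G(L) = 2*(-7*L) = -14*L)
g = -20 (g = -4*5 = -20)
(-43*g)*G(-2) = (-43*(-20))*(-14*(-2)) = 860*28 = 24080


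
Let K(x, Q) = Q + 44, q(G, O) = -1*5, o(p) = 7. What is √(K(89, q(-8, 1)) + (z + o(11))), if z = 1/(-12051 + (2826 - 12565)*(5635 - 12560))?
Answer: √52289069036375255/33715262 ≈ 6.7823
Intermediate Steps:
z = 1/67430524 (z = 1/(-12051 - 9739*(-6925)) = 1/(-12051 + 67442575) = 1/67430524 ≈ 1.4830e-8)
q(G, O) = -5
K(x, Q) = 44 + Q
√(K(89, q(-8, 1)) + (z + o(11))) = √((44 - 5) + (1/67430524 + 7)) = √(39 + 472013669/67430524) = √(3101804105/67430524) = √52289069036375255/33715262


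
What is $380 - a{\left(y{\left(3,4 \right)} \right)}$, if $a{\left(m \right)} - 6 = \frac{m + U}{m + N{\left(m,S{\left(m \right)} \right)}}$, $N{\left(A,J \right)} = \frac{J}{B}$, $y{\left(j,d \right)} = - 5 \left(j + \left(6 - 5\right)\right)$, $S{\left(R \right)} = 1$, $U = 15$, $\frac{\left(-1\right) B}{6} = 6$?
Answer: $\frac{269474}{721} \approx 373.75$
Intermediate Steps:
$B = -36$ ($B = \left(-6\right) 6 = -36$)
$y{\left(j,d \right)} = -5 - 5 j$ ($y{\left(j,d \right)} = - 5 \left(j + 1\right) = - 5 \left(1 + j\right) = -5 - 5 j$)
$N{\left(A,J \right)} = - \frac{J}{36}$ ($N{\left(A,J \right)} = \frac{J}{-36} = J \left(- \frac{1}{36}\right) = - \frac{J}{36}$)
$a{\left(m \right)} = 6 + \frac{15 + m}{- \frac{1}{36} + m}$ ($a{\left(m \right)} = 6 + \frac{m + 15}{m - \frac{1}{36}} = 6 + \frac{15 + m}{m - \frac{1}{36}} = 6 + \frac{15 + m}{- \frac{1}{36} + m}$)
$380 - a{\left(y{\left(3,4 \right)} \right)} = 380 - \frac{6 \left(89 + 42 \left(-5 - 15\right)\right)}{-1 + 36 \left(-5 - 15\right)} = 380 - \frac{6 \left(89 + 42 \left(-20\right)\right)}{-1 + 36 \left(-20\right)} = 380 - \frac{6 \left(89 - 840\right)}{-1 - 720} = 380 - 6 \frac{1}{-721} \left(-751\right) = 380 - 6 \left(- \frac{1}{721}\right) \left(-751\right) = 380 - \frac{4506}{721} = \frac{269474}{721}$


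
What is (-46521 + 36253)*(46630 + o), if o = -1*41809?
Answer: -49502028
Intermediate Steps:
o = -41809
(-46521 + 36253)*(46630 + o) = (-46521 + 36253)*(46630 - 41809) = -10268*4821 = -49502028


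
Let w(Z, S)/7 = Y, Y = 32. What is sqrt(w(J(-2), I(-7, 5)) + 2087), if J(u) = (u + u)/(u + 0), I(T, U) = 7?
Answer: sqrt(2311) ≈ 48.073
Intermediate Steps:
J(u) = 2 (J(u) = (2*u)/u = 2)
w(Z, S) = 224 (w(Z, S) = 7*32 = 224)
sqrt(w(J(-2), I(-7, 5)) + 2087) = sqrt(224 + 2087) = sqrt(2311)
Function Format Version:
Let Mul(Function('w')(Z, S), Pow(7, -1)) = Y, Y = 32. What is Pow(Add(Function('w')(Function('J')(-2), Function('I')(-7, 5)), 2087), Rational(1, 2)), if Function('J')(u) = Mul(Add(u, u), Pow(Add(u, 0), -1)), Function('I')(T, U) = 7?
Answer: Pow(2311, Rational(1, 2)) ≈ 48.073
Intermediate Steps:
Function('J')(u) = 2 (Function('J')(u) = Mul(Mul(2, u), Pow(u, -1)) = 2)
Function('w')(Z, S) = 224 (Function('w')(Z, S) = Mul(7, 32) = 224)
Pow(Add(Function('w')(Function('J')(-2), Function('I')(-7, 5)), 2087), Rational(1, 2)) = Pow(Add(224, 2087), Rational(1, 2)) = Pow(2311, Rational(1, 2))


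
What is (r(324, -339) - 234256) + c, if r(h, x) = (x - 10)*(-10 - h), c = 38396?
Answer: -79294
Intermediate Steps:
r(h, x) = (-10 + x)*(-10 - h)
(r(324, -339) - 234256) + c = ((100 - 10*(-339) + 10*324 - 1*324*(-339)) - 234256) + 38396 = ((100 + 3390 + 3240 + 109836) - 234256) + 38396 = (116566 - 234256) + 38396 = -117690 + 38396 = -79294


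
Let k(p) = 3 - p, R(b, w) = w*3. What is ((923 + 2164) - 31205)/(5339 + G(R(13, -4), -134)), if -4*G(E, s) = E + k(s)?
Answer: -112472/21231 ≈ -5.2975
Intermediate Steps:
R(b, w) = 3*w
G(E, s) = -3/4 - E/4 + s/4 (G(E, s) = -(E + (3 - s))/4 = -(3 + E - s)/4 = -3/4 - E/4 + s/4)
((923 + 2164) - 31205)/(5339 + G(R(13, -4), -134)) = ((923 + 2164) - 31205)/(5339 + (-3/4 - 3*(-4)/4 + (1/4)*(-134))) = (3087 - 31205)/(5339 + (-3/4 - 1/4*(-12) - 67/2)) = -28118/(5339 + (-3/4 + 3 - 67/2)) = -28118/(5339 - 125/4) = -28118/21231/4 = -28118*4/21231 = -112472/21231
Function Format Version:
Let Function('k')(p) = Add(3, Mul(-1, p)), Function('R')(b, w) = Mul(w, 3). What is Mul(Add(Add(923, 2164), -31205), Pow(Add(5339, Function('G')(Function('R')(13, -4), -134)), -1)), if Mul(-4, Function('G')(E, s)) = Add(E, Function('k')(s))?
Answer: Rational(-112472, 21231) ≈ -5.2975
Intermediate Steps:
Function('R')(b, w) = Mul(3, w)
Function('G')(E, s) = Add(Rational(-3, 4), Mul(Rational(-1, 4), E), Mul(Rational(1, 4), s)) (Function('G')(E, s) = Mul(Rational(-1, 4), Add(E, Add(3, Mul(-1, s)))) = Mul(Rational(-1, 4), Add(3, E, Mul(-1, s))) = Add(Rational(-3, 4), Mul(Rational(-1, 4), E), Mul(Rational(1, 4), s)))
Mul(Add(Add(923, 2164), -31205), Pow(Add(5339, Function('G')(Function('R')(13, -4), -134)), -1)) = Mul(Add(Add(923, 2164), -31205), Pow(Add(5339, Add(Rational(-3, 4), Mul(Rational(-1, 4), Mul(3, -4)), Mul(Rational(1, 4), -134))), -1)) = Mul(Add(3087, -31205), Pow(Add(5339, Add(Rational(-3, 4), Mul(Rational(-1, 4), -12), Rational(-67, 2))), -1)) = Mul(-28118, Pow(Add(5339, Add(Rational(-3, 4), 3, Rational(-67, 2))), -1)) = Mul(-28118, Pow(Add(5339, Rational(-125, 4)), -1)) = Mul(-28118, Pow(Rational(21231, 4), -1)) = Mul(-28118, Rational(4, 21231)) = Rational(-112472, 21231)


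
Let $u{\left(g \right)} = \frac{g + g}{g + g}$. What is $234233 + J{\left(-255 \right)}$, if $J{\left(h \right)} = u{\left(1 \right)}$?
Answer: $234234$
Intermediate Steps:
$u{\left(g \right)} = 1$ ($u{\left(g \right)} = \frac{2 g}{2 g} = 2 g \frac{1}{2 g} = 1$)
$J{\left(h \right)} = 1$
$234233 + J{\left(-255 \right)} = 234233 + 1 = 234234$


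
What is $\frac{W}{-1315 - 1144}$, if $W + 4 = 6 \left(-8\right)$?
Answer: $\frac{52}{2459} \approx 0.021147$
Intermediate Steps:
$W = -52$ ($W = -4 + 6 \left(-8\right) = -4 - 48 = -52$)
$\frac{W}{-1315 - 1144} = \frac{1}{-1315 - 1144} \left(-52\right) = \frac{1}{-2459} \left(-52\right) = \left(- \frac{1}{2459}\right) \left(-52\right) = \frac{52}{2459}$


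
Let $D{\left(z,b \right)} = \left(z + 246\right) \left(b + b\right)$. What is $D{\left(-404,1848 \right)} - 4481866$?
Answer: $-5065834$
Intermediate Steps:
$D{\left(z,b \right)} = 2 b \left(246 + z\right)$ ($D{\left(z,b \right)} = \left(246 + z\right) 2 b = 2 b \left(246 + z\right)$)
$D{\left(-404,1848 \right)} - 4481866 = 2 \cdot 1848 \left(246 - 404\right) - 4481866 = 2 \cdot 1848 \left(-158\right) - 4481866 = -583968 - 4481866 = -5065834$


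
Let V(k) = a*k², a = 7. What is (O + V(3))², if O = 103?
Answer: 27556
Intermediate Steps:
V(k) = 7*k²
(O + V(3))² = (103 + 7*3²)² = (103 + 7*9)² = (103 + 63)² = 166² = 27556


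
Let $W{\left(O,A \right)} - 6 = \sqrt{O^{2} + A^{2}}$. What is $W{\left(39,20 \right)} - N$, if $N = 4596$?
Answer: $-4590 + \sqrt{1921} \approx -4546.2$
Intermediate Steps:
$W{\left(O,A \right)} = 6 + \sqrt{A^{2} + O^{2}}$ ($W{\left(O,A \right)} = 6 + \sqrt{O^{2} + A^{2}} = 6 + \sqrt{A^{2} + O^{2}}$)
$W{\left(39,20 \right)} - N = \left(6 + \sqrt{20^{2} + 39^{2}}\right) - 4596 = \left(6 + \sqrt{400 + 1521}\right) - 4596 = \left(6 + \sqrt{1921}\right) - 4596 = -4590 + \sqrt{1921}$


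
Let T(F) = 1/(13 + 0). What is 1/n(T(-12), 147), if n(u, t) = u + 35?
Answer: 13/456 ≈ 0.028509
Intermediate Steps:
T(F) = 1/13
n(u, t) = 35 + u
1/n(T(-12), 147) = 1/(35 + 1/13) = 1/(456/13) = 13/456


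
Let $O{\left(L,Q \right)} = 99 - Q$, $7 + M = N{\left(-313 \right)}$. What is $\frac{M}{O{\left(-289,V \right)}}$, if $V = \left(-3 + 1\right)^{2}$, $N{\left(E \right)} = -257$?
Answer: $- \frac{264}{95} \approx -2.7789$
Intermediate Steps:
$M = -264$ ($M = -7 - 257 = -264$)
$V = 4$ ($V = \left(-2\right)^{2} = 4$)
$\frac{M}{O{\left(-289,V \right)}} = - \frac{264}{99 - 4} = - \frac{264}{95}$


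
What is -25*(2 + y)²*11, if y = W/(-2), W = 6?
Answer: -275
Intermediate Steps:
y = -3 (y = 6/(-2) = 6*(-½) = -3)
-25*(2 + y)²*11 = -25*(2 - 3)²*11 = -25*(-1)²*11 = -25*1*11 = -25*11 = -275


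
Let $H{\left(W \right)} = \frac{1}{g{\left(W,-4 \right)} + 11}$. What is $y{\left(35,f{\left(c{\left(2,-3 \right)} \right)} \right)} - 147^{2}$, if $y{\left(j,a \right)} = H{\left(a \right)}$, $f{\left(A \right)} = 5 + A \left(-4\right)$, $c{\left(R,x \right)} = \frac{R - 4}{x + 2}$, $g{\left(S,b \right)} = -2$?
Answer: $- \frac{194480}{9} \approx -21609.0$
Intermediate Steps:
$c{\left(R,x \right)} = \frac{-4 + R}{2 + x}$
$H{\left(W \right)} = \frac{1}{9}$ ($H{\left(W \right)} = \frac{1}{-2 + 11} = \frac{1}{9}$)
$f{\left(A \right)} = 5 - 4 A$
$y{\left(j,a \right)} = \frac{1}{9}$
$y{\left(35,f{\left(c{\left(2,-3 \right)} \right)} \right)} - 147^{2} = \frac{1}{9} - 147^{2} = \frac{1}{9} - 21609 = - \frac{194480}{9}$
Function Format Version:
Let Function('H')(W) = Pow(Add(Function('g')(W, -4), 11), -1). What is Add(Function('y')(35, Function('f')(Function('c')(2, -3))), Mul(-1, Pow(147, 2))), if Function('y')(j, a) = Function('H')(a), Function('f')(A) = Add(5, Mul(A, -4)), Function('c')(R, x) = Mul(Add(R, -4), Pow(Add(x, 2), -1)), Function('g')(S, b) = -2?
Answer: Rational(-194480, 9) ≈ -21609.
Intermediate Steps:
Function('c')(R, x) = Mul(Pow(Add(2, x), -1), Add(-4, R)) (Function('c')(R, x) = Mul(Add(-4, R), Pow(Add(2, x), -1)) = Mul(Pow(Add(2, x), -1), Add(-4, R)))
Function('H')(W) = Rational(1, 9) (Function('H')(W) = Pow(Add(-2, 11), -1) = Pow(9, -1) = Rational(1, 9))
Function('f')(A) = Add(5, Mul(-4, A))
Function('y')(j, a) = Rational(1, 9)
Add(Function('y')(35, Function('f')(Function('c')(2, -3))), Mul(-1, Pow(147, 2))) = Add(Rational(1, 9), Mul(-1, Pow(147, 2))) = Add(Rational(1, 9), Mul(-1, 21609)) = Add(Rational(1, 9), -21609) = Rational(-194480, 9)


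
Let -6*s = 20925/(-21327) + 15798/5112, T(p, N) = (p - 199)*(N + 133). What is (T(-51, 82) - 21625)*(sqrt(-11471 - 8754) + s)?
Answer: 106993112375/4037912 - 376875*I*sqrt(809) ≈ 26497.0 - 1.0719e+7*I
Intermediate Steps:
T(p, N) = (-199 + p)*(133 + N)
s = -12775297/36341208 (s = -(20925/(-21327) + 15798/5112)/6 = -(20925*(-1/21327) + 15798*(1/5112))/6 = -(-6975/7109 + 2633/852)/6 = -1/6*12775297/6056868 = -12775297/36341208 ≈ -0.35154)
(T(-51, 82) - 21625)*(sqrt(-11471 - 8754) + s) = ((-26467 - 199*82 + 133*(-51) + 82*(-51)) - 21625)*(sqrt(-11471 - 8754) - 12775297/36341208) = ((-26467 - 16318 - 6783 - 4182) - 21625)*(sqrt(-20225) - 12775297/36341208) = (-53750 - 21625)*(5*I*sqrt(809) - 12775297/36341208) = -75375*(-12775297/36341208 + 5*I*sqrt(809)) = 106993112375/4037912 - 376875*I*sqrt(809)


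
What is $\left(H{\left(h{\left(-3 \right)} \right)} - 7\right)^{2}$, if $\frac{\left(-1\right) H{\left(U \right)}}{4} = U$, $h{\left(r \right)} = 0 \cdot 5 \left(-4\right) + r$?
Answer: $25$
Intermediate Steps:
$h{\left(r \right)} = r$ ($h{\left(r \right)} = 0 \left(-20\right) + r = 0 + r = r$)
$H{\left(U \right)} = - 4 U$
$\left(H{\left(h{\left(-3 \right)} \right)} - 7\right)^{2} = \left(\left(-4\right) \left(-3\right) - 7\right)^{2} = \left(12 - 7\right)^{2} = 5^{2} = 25$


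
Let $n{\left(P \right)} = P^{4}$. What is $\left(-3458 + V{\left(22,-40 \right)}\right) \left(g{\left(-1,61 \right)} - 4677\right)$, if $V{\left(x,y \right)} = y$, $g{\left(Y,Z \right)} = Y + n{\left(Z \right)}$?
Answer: $-48416388174$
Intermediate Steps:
$g{\left(Y,Z \right)} = Y + Z^{4}$
$\left(-3458 + V{\left(22,-40 \right)}\right) \left(g{\left(-1,61 \right)} - 4677\right) = \left(-3458 - 40\right) \left(\left(-1 + 61^{4}\right) - 4677\right) = - 3498 \left(\left(-1 + 13845841\right) - 4677\right) = - 3498 \left(13845840 - 4677\right) = \left(-3498\right) 13841163 = -48416388174$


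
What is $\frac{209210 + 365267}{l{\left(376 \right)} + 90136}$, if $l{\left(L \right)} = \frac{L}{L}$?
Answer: $\frac{574477}{90137} \approx 6.3734$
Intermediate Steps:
$l{\left(L \right)} = 1$
$\frac{209210 + 365267}{l{\left(376 \right)} + 90136} = \frac{209210 + 365267}{1 + 90136} = \frac{574477}{90137}$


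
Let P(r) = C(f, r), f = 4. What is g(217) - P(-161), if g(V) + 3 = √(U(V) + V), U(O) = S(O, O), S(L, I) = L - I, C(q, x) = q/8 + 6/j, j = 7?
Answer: -61/14 + √217 ≈ 10.374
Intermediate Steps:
C(q, x) = 6/7 + q/8 (C(q, x) = q/8 + 6/7 = 6/7 + q/8)
P(r) = 19/14 (P(r) = 6/7 + (⅛)*4 = 6/7 + ½ = 19/14)
U(O) = 0 (U(O) = O - O = 0)
g(V) = -3 + √V (g(V) = -3 + √(0 + V) = -3 + √V)
g(217) - P(-161) = (-3 + √217) - 1*19/14 = (-3 + √217) - 19/14 = -61/14 + √217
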